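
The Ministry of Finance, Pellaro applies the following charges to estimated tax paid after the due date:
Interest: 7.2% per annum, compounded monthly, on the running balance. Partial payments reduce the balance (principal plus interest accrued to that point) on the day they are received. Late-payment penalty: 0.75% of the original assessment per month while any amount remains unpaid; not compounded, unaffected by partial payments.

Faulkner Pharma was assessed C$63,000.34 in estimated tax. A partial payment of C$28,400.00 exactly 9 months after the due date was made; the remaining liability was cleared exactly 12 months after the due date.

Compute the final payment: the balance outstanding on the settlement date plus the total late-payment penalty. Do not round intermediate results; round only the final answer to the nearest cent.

Monthly rate = 7.2% ÷ 12 = 0.6%
Balance at month 9: C$63,000.3400 × (1 + 0.006)^9 = C$66,485.1602…
After C$28,400.00 payment: C$66,485.1602… − C$28,400.00 = C$38,085.1602…
Balance at month 12: C$38,085.1602… × (1 + 0.006)^3 = C$38,774.8145…
Penalty: 12 × 0.75% × C$63,000.34 = C$5,670.03…
Final settlement = outstanding balance + penalty = C$38,774.8145… + C$5,670.03… = C$44,444.85

C$44,444.85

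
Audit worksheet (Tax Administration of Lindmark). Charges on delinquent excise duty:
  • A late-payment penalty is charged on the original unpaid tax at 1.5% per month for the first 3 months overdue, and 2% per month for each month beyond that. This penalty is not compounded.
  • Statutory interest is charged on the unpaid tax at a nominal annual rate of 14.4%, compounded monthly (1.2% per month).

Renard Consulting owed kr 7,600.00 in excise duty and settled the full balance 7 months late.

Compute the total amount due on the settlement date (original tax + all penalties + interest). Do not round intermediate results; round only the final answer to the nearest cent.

Penalty, months 1–3: 3 × 1.5% × kr 7,600.00 = kr 342.00
Penalty, months 4–7: 4 × 2% × kr 7,600.00 = kr 608.00
Interest: kr 7,600.00 × ((1 + 0.012)^7 − 1) = kr 7,600.00 × 0.0870852… = kr 661.8476…
Total = kr 7,600.00 + kr 950.0000 + kr 661.8476… = kr 9,211.85

kr 9,211.85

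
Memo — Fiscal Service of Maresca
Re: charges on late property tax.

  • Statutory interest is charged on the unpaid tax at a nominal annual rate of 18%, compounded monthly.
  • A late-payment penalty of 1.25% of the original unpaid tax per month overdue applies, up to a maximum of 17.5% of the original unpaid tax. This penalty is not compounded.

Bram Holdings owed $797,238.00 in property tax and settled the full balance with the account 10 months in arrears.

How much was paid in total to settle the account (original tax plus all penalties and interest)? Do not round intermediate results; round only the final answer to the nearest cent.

$1,024,882.00

Penalty: 10 × 1.25% × $797,238.00 = $99,654.75 (below the 17.5% cap of $139,516.65)
Interest (18%/yr ÷ 12 = 1.5%/month): $797,238.00 × ((1 + 0.015)^10 − 1) = $127,989.2463…
Total = $797,238.00 + $99,654.7500 + $127,989.2463… = $1,024,882.00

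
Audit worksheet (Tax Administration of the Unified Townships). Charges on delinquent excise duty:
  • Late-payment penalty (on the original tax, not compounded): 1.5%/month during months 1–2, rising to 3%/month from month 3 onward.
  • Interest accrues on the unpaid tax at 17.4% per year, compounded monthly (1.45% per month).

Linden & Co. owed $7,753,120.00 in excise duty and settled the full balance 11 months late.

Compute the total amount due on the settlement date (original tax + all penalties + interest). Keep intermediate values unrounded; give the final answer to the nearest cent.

Penalty, months 1–2: 2 × 1.5% × $7,753,120.00 = $232,593.60
Penalty, months 3–11: 9 × 3% × $7,753,120.00 = $2,093,342.40
Interest: $7,753,120.00 × ((1 + 0.0145)^11 − 1) = $7,753,120.00 × 0.1715817… = $1,330,293.2096…
Total = $7,753,120.00 + $2,325,936.0000 + $1,330,293.2096… = $11,409,349.21

$11,409,349.21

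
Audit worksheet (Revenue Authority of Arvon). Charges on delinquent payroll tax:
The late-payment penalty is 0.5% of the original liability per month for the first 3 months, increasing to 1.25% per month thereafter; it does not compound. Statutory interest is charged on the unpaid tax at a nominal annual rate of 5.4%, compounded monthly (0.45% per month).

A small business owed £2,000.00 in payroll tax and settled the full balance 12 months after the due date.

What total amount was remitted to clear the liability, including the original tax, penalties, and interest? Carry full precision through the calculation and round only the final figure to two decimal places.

£2,365.71

Penalty, months 1–3: 3 × 0.5% × £2,000.00 = £30.00
Penalty, months 4–12: 9 × 1.25% × £2,000.00 = £225.00
Interest: £2,000.00 × ((1 + 0.0045)^12 − 1) = £2,000.00 × 0.0553568… = £110.7135…
Total = £2,000.00 + £255.0000 + £110.7135… = £2,365.71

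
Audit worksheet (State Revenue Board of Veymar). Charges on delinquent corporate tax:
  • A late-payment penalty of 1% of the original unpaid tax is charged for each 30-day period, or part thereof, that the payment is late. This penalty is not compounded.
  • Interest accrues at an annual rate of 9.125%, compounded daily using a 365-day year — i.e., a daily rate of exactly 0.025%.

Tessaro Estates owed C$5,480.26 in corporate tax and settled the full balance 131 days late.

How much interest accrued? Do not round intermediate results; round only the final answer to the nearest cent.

C$182.43

Interest: C$5,480.26 × ((1 + 0.00025)^131 − 1) = C$5,480.26 × 0.03328795… = C$182.4266…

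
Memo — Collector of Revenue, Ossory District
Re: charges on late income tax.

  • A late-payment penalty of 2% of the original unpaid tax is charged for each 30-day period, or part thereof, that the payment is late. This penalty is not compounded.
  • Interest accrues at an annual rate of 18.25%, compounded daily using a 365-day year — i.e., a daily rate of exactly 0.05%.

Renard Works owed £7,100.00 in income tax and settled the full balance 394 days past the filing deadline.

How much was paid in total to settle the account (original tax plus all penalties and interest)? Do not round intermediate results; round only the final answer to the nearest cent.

Penalty periods: ⌈394/30⌉ = 14; penalty = 14 × 2% × £7,100.00 = £1,988.00
Interest: £7,100.00 × ((1 + 0.0005)^394 − 1) = £7,100.00 × 0.21768409… = £1,545.5570…
Total = £7,100.00 + £1,988.0000 + £1,545.5570… = £10,633.56

£10,633.56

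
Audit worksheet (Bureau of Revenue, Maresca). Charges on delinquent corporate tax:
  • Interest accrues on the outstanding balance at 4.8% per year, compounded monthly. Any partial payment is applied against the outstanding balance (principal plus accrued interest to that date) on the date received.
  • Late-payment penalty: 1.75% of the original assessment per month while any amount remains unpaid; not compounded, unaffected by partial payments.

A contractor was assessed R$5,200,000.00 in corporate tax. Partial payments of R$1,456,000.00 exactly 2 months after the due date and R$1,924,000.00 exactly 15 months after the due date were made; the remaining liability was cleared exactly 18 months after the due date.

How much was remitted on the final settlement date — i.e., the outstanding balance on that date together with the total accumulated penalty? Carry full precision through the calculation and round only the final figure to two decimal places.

R$3,726,192.42

Monthly rate = 4.8% ÷ 12 = 0.4%
Balance at month 2: R$5,200,000.0000 × (1 + 0.004)^2 = R$5,241,683.2000
After R$1,456,000.00 payment: R$5,241,683.2000 − R$1,456,000.00 = R$3,785,683.2000
Balance at month 15: R$3,785,683.2000 × (1 + 0.004)^13 = R$3,987,333.2501…
After R$1,924,000.00 payment: R$3,987,333.2501… − R$1,924,000.00 = R$2,063,333.2501…
Balance at month 18: R$2,063,333.2501… × (1 + 0.004)^3 = R$2,088,192.4212…
Penalty: 18 × 1.75% × R$5,200,000.00 = R$1,638,000.00
Final settlement = outstanding balance + penalty = R$2,088,192.4212… + R$1,638,000.00 = R$3,726,192.42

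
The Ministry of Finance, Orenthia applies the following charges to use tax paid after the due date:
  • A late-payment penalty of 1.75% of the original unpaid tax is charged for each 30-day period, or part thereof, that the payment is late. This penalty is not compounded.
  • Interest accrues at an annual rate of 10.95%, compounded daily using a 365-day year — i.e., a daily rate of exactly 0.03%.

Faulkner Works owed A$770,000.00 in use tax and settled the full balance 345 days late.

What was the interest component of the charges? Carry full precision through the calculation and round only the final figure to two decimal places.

A$83,952.01

Interest: A$770,000.00 × ((1 + 0.0003)^345 − 1) = A$770,000.00 × 0.10902858… = A$83,952.0058…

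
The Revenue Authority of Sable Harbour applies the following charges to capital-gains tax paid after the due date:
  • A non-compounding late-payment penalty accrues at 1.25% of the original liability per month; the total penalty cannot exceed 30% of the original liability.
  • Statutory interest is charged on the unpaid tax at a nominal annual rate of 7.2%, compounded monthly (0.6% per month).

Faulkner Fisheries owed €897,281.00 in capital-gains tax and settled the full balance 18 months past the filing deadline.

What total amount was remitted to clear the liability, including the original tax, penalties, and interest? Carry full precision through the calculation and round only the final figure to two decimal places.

€1,201,179.57

Penalty: 18 × 1.25% × €897,281.00 = €201,888.23… (below the 30% cap of €269,184.30)
Interest: €897,281.00 × ((1 + 0.006)^18 − 1) = €897,281.00 × 0.1136883… = €102,010.3419…
Total = €897,281.00 + €201,888.2250 + €102,010.3419… = €1,201,179.57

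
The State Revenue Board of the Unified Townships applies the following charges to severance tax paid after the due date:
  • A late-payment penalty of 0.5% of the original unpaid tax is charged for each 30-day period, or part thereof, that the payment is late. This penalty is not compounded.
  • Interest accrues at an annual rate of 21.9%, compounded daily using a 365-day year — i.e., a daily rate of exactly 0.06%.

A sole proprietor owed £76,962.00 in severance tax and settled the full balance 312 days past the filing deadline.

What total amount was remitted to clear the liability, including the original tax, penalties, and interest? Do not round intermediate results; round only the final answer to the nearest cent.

£97,033.75

Penalty periods: ⌈312/30⌉ = 11; penalty = 11 × 0.5% × £76,962.00 = £4,232.91
Interest: £76,962.00 × ((1 + 0.0006)^312 − 1) = £76,962.00 × 0.20580074… = £15,838.8367…
Total = £76,962.00 + £4,232.9100 + £15,838.8367… = £97,033.75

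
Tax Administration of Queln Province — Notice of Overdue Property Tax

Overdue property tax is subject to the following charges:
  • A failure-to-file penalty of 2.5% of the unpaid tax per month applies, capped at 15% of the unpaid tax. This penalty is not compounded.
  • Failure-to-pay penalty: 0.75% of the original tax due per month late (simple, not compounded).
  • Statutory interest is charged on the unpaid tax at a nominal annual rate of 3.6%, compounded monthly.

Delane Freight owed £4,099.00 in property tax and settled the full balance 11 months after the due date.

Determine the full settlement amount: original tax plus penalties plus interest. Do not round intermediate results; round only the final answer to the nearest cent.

Failure-to-file: 11 × 2.5% × £4,099.00 = £1,127.23…, capped at 15% × £4,099.00 = £614.85
Failure-to-pay penalty: 11 × 0.75% × £4,099.00 = £338.17…
Interest (3.6%/yr ÷ 12 = 0.3%/month): £4,099.00 × ((1 + 0.003)^11 − 1) = £137.3144…
Total = £4,099.00 + £953.0175 + £137.3144… = £5,189.33

£5,189.33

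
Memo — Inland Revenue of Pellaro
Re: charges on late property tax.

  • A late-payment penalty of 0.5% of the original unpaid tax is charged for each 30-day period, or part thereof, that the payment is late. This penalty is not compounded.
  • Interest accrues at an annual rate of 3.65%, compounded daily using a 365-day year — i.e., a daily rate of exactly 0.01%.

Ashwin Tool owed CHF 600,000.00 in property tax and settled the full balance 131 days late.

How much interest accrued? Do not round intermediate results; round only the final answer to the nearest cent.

Interest: CHF 600,000.00 × ((1 + 0.0001)^131 − 1) = CHF 600,000.00 × 0.01318552… = CHF 7,911.3104…

CHF 7,911.31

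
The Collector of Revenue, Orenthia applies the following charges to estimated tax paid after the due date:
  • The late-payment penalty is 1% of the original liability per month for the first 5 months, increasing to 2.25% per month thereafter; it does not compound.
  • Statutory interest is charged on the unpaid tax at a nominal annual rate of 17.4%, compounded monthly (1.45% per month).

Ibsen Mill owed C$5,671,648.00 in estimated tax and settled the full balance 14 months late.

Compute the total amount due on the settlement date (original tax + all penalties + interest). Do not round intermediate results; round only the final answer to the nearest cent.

Penalty, months 1–5: 5 × 1% × C$5,671,648.00 = C$283,582.40
Penalty, months 6–14: 9 × 2.25% × C$5,671,648.00 = C$1,148,508.72
Interest: C$5,671,648.00 × ((1 + 0.0145)^14 − 1) = C$5,671,648.00 × 0.2232880… = C$1,266,410.9975…
Total = C$5,671,648.00 + C$1,432,091.1200 + C$1,266,410.9975… = C$8,370,150.12

C$8,370,150.12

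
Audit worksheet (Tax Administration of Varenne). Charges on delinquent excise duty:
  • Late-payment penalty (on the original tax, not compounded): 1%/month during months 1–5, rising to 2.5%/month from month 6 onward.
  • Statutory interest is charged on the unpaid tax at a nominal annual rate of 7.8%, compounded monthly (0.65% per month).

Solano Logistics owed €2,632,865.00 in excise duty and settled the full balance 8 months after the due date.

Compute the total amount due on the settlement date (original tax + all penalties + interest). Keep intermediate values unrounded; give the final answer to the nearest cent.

Penalty, months 1–5: 5 × 1% × €2,632,865.00 = €131,643.25
Penalty, months 6–8: 3 × 2.5% × €2,632,865.00 = €197,464.88…
Interest: €2,632,865.00 × ((1 + 0.0065)^8 − 1) = €2,632,865.00 × 0.0531985… = €140,064.4808…
Total = €2,632,865.00 + €329,108.1250 + €140,064.4808… = €3,102,037.61

€3,102,037.61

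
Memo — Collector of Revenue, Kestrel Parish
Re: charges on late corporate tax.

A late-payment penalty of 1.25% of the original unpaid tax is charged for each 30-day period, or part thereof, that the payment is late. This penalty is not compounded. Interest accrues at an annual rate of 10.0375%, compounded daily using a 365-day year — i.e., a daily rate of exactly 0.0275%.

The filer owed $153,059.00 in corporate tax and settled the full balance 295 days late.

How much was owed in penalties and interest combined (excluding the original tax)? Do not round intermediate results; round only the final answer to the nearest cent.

Penalty periods: ⌈295/30⌉ = 10; penalty = 10 × 1.25% × $153,059.00 = $19,132.38…
Interest: $153,059.00 × ((1 + 0.000275)^295 − 1) = $153,059.00 × 0.08449436… = $12,932.6217…
Penalties + interest = $19,132.3750 + $12,932.6217… = $32,065.00

$32,065.00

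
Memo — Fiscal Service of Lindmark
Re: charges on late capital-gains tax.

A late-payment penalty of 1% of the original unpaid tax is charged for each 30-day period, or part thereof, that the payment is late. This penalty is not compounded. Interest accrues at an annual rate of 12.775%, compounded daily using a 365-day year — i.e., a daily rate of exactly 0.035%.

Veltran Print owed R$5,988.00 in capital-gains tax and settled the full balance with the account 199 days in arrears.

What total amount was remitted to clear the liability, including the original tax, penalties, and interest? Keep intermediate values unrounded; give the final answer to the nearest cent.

Penalty periods: ⌈199/30⌉ = 7; penalty = 7 × 1% × R$5,988.00 = R$419.16
Interest: R$5,988.00 × ((1 + 0.00035)^199 − 1) = R$5,988.00 × 0.07211980… = R$431.8534…
Total = R$5,988.00 + R$419.1600 + R$431.8534… = R$6,839.01

R$6,839.01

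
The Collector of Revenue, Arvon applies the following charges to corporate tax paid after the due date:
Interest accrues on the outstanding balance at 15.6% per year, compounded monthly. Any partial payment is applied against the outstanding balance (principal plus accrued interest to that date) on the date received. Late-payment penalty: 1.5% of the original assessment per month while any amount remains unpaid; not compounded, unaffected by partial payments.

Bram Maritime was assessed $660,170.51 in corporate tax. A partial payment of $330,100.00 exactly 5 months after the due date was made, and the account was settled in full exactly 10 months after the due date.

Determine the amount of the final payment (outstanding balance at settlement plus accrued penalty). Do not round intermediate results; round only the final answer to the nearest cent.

$498,095.25

Monthly rate = 15.6% ÷ 12 = 1.3%
Balance at month 5: $660,170.5100 × (1 + 0.013)^5 = $704,211.8798…
After $330,100.00 payment: $704,211.8798… − $330,100.00 = $374,111.8798…
Balance at month 10: $374,111.8798… × (1 + 0.013)^5 = $399,069.6738…
Penalty: 10 × 1.5% × $660,170.51 = $99,025.58…
Final settlement = outstanding balance + penalty = $399,069.6738… + $99,025.58… = $498,095.25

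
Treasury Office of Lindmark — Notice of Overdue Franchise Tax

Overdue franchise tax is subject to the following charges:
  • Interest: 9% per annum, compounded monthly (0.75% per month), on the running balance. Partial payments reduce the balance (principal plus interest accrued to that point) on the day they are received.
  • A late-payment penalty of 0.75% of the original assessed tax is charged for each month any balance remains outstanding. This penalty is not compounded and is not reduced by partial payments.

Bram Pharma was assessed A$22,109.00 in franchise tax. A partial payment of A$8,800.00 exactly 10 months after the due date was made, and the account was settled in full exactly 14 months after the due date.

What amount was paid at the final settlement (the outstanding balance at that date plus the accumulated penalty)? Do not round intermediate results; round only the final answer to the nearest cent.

Balance at month 10: A$22,109.0000 × (1 + 0.0075)^10 = A$23,824.2725…
After A$8,800.00 payment: A$23,824.2725… − A$8,800.00 = A$15,024.2725…
Balance at month 14: A$15,024.2725… × (1 + 0.0075)^4 = A$15,480.0968…
Penalty: 14 × 0.75% × A$22,109.00 = A$2,321.45…
Final settlement = outstanding balance + penalty = A$15,480.0968… + A$2,321.45… = A$17,801.54

A$17,801.54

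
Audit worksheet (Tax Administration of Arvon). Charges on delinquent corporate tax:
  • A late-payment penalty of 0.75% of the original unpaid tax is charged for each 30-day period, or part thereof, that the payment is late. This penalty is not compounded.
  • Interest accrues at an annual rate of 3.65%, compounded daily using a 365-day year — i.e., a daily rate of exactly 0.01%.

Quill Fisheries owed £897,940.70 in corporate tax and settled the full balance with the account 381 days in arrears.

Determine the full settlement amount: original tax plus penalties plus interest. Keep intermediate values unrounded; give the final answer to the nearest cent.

Penalty periods: ⌈381/30⌉ = 13; penalty = 13 × 0.75% × £897,940.70 = £87,549.22…
Interest: £897,940.70 × ((1 + 0.0001)^381 − 1) = £897,940.70 × 0.03883313… = £34,869.8500…
Total = £897,940.70 + £87,549.2183… + £34,869.8500… = £1,020,359.77

£1,020,359.77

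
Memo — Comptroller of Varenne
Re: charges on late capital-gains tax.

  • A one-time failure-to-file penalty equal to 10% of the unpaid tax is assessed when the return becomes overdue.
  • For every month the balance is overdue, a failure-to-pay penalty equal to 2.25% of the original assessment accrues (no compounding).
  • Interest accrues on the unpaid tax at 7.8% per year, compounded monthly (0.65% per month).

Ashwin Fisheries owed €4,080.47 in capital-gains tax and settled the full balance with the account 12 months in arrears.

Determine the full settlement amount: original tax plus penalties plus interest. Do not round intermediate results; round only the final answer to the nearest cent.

€5,920.15

Failure-to-file penalty: 10% × €4,080.47 = €408.05…
Failure-to-pay penalty = 2.25% × €4,080.47 × 12 mo = €1,101.73…
Interest: €4,080.47 × ((1 + 0.0065)^12 − 1) = €4,080.47 × 0.0808498… = €329.9052…
Total = €4,080.47 + €1,509.7739 + €329.9052… = €5,920.15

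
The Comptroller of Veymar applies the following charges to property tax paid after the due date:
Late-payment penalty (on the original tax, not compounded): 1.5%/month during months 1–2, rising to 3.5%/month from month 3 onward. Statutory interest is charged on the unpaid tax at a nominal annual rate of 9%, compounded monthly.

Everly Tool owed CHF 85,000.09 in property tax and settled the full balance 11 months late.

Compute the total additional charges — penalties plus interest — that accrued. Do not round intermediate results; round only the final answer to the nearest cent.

CHF 36,606.51

Penalty, months 1–2: 2 × 1.5% × CHF 85,000.09 = CHF 2,550.00…
Penalty, months 3–11: 9 × 3.5% × CHF 85,000.09 = CHF 26,775.03…
Interest (9%/yr ÷ 12 = 0.75%/month): CHF 85,000.09 × ((1 + 0.0075)^11 − 1) = CHF 7,281.4829…
Penalties + interest = CHF 29,325.0311… + CHF 7,281.4829… = CHF 36,606.51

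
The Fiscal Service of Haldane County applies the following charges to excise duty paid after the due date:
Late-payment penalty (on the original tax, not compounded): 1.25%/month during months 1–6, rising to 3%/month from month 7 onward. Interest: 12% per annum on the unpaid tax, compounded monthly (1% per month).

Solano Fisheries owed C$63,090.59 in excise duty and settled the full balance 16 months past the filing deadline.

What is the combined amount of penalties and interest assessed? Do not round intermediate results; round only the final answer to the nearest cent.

Penalty, months 1–6: 6 × 1.25% × C$63,090.59 = C$4,731.79…
Penalty, months 7–16: 10 × 3% × C$63,090.59 = C$18,927.18…
Interest: C$63,090.59 × ((1 + 0.01)^16 − 1) = C$63,090.59 × 0.1725786… = C$10,888.0885…
Penalties + interest = C$23,658.9713… + C$10,888.0885… = C$34,547.06

C$34,547.06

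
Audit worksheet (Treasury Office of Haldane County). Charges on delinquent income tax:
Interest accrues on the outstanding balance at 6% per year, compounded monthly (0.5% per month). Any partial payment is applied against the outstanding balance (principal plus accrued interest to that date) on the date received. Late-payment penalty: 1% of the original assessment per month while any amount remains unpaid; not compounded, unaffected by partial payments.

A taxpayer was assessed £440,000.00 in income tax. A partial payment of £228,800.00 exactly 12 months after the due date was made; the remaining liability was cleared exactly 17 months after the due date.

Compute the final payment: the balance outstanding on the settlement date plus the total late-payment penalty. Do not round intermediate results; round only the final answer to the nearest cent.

Balance at month 12: £440,000.0000 × (1 + 0.005)^12 = £467,138.2372…
After £228,800.00 payment: £467,138.2372… − £228,800.00 = £238,338.2372…
Balance at month 17: £238,338.2372… × (1 + 0.005)^5 = £244,356.5764…
Penalty: 17 × 1% × £440,000.00 = £74,800.00
Final settlement = outstanding balance + penalty = £244,356.5764… + £74,800.00 = £319,156.58

£319,156.58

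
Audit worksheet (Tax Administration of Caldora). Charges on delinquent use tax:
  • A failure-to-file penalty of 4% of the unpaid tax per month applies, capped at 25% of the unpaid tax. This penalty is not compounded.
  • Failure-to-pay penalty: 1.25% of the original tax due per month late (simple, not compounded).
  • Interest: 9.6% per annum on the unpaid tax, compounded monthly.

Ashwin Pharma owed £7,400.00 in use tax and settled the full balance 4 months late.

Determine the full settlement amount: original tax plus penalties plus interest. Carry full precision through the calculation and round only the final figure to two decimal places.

Failure-to-file: 4 × 4% × £7,400.00 = £1,184.00 (under the 25% cap)
Failure-to-pay penalty = 1.25% × £7,400.00 × 4 mo = £370.00
Interest (9.6%/yr ÷ 12 = 0.8%/month): £7,400.00 × ((1 + 0.008)^4 − 1) = £239.6568…
Total = £7,400.00 + £1,554.0000 + £239.6568… = £9,193.66

£9,193.66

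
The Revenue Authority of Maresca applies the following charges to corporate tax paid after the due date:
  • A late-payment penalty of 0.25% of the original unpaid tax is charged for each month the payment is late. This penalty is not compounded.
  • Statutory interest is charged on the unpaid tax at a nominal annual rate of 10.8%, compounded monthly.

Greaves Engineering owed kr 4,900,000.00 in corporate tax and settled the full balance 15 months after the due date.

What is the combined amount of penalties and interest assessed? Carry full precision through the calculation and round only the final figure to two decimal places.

Late-payment penalty: 15 × 0.25% × kr 4,900,000.00 = kr 183,750.00
Interest (10.8%/yr ÷ 12 = 0.9%/month): kr 4,900,000.00 × ((1 + 0.009)^15 − 1) = kr 704,844.5708…
Penalties + interest = kr 183,750.0000 + kr 704,844.5708… = kr 888,594.57

kr 888,594.57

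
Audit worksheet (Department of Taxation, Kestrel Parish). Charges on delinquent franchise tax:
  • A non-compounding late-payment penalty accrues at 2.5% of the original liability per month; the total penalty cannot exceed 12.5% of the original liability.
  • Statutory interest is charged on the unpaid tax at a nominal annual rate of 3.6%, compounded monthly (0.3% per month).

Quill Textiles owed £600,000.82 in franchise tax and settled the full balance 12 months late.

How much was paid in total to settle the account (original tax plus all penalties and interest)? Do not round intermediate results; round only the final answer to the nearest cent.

£696,960.94

Penalty (uncapped): 12 × 2.5% × £600,000.82 = £180,000.25…; cap = 12.5% × £600,000.82 = £75,000.10… → penalty = £75,000.10…
Interest: £600,000.82 × ((1 + 0.003)^12 − 1) = £600,000.82 × 0.0366000… = £21,960.0182…
Total = £600,000.82 + £75,000.1025 + £21,960.0182… = £696,960.94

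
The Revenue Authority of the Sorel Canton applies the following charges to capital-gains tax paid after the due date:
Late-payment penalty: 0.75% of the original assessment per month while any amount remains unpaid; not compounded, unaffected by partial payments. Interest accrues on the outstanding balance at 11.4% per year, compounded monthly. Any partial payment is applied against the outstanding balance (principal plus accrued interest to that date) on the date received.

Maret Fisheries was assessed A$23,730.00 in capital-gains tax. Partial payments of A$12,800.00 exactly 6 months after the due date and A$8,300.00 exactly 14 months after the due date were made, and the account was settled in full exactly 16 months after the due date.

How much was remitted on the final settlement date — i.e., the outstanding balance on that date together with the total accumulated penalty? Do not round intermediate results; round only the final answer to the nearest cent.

Monthly rate = 11.4% ÷ 12 = 0.95%
Balance at month 6: A$23,730.0000 × (1 + 0.0095)^6 = A$25,115.1443…
After A$12,800.00 payment: A$25,115.1443… − A$12,800.00 = A$12,315.1443…
Balance at month 14: A$12,315.1443… × (1 + 0.0095)^8 = A$13,282.8140…
After A$8,300.00 payment: A$13,282.8140… − A$8,300.00 = A$4,982.8140…
Balance at month 16: A$4,982.8140… × (1 + 0.0095)^2 = A$5,077.9372…
Penalty: 16 × 0.75% × A$23,730.00 = A$2,847.60
Final settlement = outstanding balance + penalty = A$5,077.9372… + A$2,847.60 = A$7,925.54

A$7,925.54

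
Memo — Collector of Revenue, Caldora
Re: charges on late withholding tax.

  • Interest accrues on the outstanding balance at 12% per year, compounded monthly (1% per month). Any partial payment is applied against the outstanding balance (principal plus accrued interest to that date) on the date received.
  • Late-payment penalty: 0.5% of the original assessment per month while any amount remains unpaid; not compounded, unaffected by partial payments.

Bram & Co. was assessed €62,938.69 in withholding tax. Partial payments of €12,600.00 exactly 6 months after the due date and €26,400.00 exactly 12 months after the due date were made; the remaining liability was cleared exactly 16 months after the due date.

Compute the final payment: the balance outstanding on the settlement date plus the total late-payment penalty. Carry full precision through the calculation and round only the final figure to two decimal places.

Balance at month 6: €62,938.6900 × (1 + 0.01)^6 = €66,810.6877…
After €12,600.00 payment: €66,810.6877… − €12,600.00 = €54,210.6877…
Balance at month 12: €54,210.6877… × (1 + 0.01)^6 = €57,545.7374…
After €26,400.00 payment: €57,545.7374… − €26,400.00 = €31,145.7374…
Balance at month 16: €31,145.7374… × (1 + 0.01)^4 = €32,410.3792…
Penalty: 16 × 0.5% × €62,938.69 = €5,035.10…
Final settlement = outstanding balance + penalty = €32,410.3792… + €5,035.10… = €37,445.47

€37,445.47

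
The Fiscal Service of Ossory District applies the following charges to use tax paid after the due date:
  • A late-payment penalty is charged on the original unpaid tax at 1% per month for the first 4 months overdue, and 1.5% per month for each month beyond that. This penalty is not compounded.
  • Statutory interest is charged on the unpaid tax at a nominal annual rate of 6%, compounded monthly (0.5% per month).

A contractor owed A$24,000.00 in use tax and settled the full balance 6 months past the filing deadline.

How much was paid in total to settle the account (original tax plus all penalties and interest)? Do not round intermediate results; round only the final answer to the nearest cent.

Penalty, months 1–4: 4 × 1% × A$24,000.00 = A$960.00
Penalty, months 5–6: 2 × 1.5% × A$24,000.00 = A$720.00
Interest: A$24,000.00 × ((1 + 0.005)^6 − 1) = A$24,000.00 × 0.0303775… = A$729.0602…
Total = A$24,000.00 + A$1,680.0000 + A$729.0602… = A$26,409.06

A$26,409.06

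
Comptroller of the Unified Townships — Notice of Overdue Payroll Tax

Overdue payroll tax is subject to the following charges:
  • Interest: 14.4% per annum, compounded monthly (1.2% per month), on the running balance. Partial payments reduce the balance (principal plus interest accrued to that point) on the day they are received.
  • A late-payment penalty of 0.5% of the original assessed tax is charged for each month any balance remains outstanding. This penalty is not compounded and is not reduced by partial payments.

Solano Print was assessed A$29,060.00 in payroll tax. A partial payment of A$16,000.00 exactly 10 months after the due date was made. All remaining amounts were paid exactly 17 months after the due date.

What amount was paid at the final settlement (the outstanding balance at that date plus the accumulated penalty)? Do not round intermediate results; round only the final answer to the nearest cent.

Balance at month 10: A$29,060.0000 × (1 + 0.012)^10 = A$32,741.6631…
After A$16,000.00 payment: A$32,741.6631… − A$16,000.00 = A$16,741.6631…
Balance at month 17: A$16,741.6631… × (1 + 0.012)^7 = A$18,199.6143…
Penalty: 17 × 0.5% × A$29,060.00 = A$2,470.10
Final settlement = outstanding balance + penalty = A$18,199.6143… + A$2,470.10 = A$20,669.71

A$20,669.71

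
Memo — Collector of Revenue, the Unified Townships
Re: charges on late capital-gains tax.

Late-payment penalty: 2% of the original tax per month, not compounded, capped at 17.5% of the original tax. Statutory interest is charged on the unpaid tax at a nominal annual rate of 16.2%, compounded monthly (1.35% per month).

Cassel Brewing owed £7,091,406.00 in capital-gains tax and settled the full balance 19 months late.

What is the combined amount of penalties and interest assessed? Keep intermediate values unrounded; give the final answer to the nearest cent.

£3,298,801.36

Penalty (uncapped): 19 × 2% × £7,091,406.00 = £2,694,734.28; cap = 17.5% × £7,091,406.00 = £1,240,996.05 → penalty = £1,240,996.05
Interest: £7,091,406.00 × ((1 + 0.0135)^19 − 1) = £7,091,406.00 × 0.2901830… = £2,057,805.3073…
Penalties + interest = £1,240,996.0500 + £2,057,805.3073… = £3,298,801.36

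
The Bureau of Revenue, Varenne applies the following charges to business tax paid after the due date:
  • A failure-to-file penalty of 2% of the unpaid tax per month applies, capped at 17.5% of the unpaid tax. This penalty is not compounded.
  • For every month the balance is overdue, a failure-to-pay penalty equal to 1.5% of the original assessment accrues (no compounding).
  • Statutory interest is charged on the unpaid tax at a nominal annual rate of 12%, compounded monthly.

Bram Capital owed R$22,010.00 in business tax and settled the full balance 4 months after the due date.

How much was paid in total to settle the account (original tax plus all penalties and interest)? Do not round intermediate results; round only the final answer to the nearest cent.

Failure-to-file: 4 × 2% × R$22,010.00 = R$1,760.80 (under the 17.5% cap)
Failure-to-pay penalty = 1.5% × R$22,010.00 × 4 mo = R$1,320.60
Interest (12%/yr ÷ 12 = 1%/month): R$22,010.00 × ((1 + 0.01)^4 − 1) = R$893.6943…
Total = R$22,010.00 + R$3,081.4000 + R$893.6943… = R$25,985.09

R$25,985.09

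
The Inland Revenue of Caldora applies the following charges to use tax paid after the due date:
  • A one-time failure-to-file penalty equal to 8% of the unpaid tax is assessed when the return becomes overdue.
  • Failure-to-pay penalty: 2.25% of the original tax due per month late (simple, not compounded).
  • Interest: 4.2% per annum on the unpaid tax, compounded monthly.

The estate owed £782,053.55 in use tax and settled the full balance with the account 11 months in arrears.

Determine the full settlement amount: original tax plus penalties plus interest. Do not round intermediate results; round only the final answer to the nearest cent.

Failure-to-file penalty: 8% × £782,053.55 = £62,564.28…
Failure-to-pay penalty: 11 × 2.25% × £782,053.55 = £193,558.25…
Interest (4.2%/yr ÷ 12 = 0.35%/month): £782,053.55 × ((1 + 0.0035)^11 − 1) = £30,641.5417…
Total = £782,053.55 + £256,122.5376… + £30,641.5417… = £1,068,817.63

£1,068,817.63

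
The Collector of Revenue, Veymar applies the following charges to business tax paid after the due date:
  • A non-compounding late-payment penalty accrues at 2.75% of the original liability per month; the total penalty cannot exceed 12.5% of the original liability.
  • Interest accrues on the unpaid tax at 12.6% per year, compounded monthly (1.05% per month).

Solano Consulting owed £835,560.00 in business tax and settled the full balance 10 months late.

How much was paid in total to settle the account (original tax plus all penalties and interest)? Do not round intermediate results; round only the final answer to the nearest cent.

£1,032,002.45

Penalty (uncapped): 10 × 2.75% × £835,560.00 = £229,779.00; cap = 12.5% × £835,560.00 = £104,445.00 → penalty = £104,445.00
Interest: £835,560.00 × ((1 + 0.0105)^10 − 1) = £835,560.00 × 0.1101028… = £91,997.4538…
Total = £835,560.00 + £104,445.0000 + £91,997.4538… = £1,032,002.45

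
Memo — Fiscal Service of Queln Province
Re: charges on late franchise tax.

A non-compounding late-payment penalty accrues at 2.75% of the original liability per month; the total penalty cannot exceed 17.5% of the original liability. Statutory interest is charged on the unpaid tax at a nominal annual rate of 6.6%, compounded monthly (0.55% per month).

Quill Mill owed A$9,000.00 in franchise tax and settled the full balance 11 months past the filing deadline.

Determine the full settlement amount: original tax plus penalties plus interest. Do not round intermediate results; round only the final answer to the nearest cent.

Penalty (uncapped): 11 × 2.75% × A$9,000.00 = A$2,722.50; cap = 17.5% × A$9,000.00 = A$1,575.00 → penalty = A$1,575.00
Interest: A$9,000.00 × ((1 + 0.0055)^11 − 1) = A$9,000.00 × 0.0621915… = A$559.7236…
Total = A$9,000.00 + A$1,575.0000 + A$559.7236… = A$11,134.72

A$11,134.72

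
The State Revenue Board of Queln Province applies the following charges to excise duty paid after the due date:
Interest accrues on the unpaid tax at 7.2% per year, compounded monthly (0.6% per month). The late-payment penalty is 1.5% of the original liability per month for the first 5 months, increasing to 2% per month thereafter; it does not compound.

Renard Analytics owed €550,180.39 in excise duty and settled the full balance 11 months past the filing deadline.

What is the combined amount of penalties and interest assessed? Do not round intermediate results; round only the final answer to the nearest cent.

€144,706.28

Penalty, months 1–5: 5 × 1.5% × €550,180.39 = €41,263.53…
Penalty, months 6–11: 6 × 2% × €550,180.39 = €66,021.65…
Interest: €550,180.39 × ((1 + 0.006)^11 − 1) = €550,180.39 × 0.0680161… = €37,421.1086…
Penalties + interest = €107,285.1761… + €37,421.1086… = €144,706.28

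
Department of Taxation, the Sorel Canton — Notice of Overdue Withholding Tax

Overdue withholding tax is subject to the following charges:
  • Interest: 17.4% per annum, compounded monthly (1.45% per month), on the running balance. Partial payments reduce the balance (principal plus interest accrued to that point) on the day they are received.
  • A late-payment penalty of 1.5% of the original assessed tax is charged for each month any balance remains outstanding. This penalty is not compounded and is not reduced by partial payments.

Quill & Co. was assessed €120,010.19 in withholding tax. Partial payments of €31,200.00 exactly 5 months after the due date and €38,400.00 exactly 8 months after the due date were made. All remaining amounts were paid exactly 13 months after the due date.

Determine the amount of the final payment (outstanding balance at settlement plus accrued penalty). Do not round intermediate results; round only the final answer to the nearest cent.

Balance at month 5: €120,010.1900 × (1 + 0.0145)^5 = €128,966.9355…
After €31,200.00 payment: €128,966.9355… − €31,200.00 = €97,766.9355…
Balance at month 8: €97,766.9355… × (1 + 0.0145)^3 = €102,081.7617…
After €38,400.00 payment: €102,081.7617… − €38,400.00 = €63,681.7617…
Balance at month 13: €63,681.7617… × (1 + 0.0145)^5 = €68,434.5359…
Penalty: 13 × 1.5% × €120,010.19 = €23,401.99…
Final settlement = outstanding balance + penalty = €68,434.5359… + €23,401.99… = €91,836.52

€91,836.52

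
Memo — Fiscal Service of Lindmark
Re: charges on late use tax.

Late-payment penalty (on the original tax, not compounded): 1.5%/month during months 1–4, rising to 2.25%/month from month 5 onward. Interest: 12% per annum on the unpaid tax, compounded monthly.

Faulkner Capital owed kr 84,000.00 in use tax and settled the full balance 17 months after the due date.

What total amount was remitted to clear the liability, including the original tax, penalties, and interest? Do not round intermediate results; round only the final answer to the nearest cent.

Penalty, months 1–4: 4 × 1.5% × kr 84,000.00 = kr 5,040.00
Penalty, months 5–17: 13 × 2.25% × kr 84,000.00 = kr 24,570.00
Interest (12%/yr ÷ 12 = 1%/month): kr 84,000.00 × ((1 + 0.01)^17 − 1) = kr 15,481.5722…
Total = kr 84,000.00 + kr 29,610.0000 + kr 15,481.5722… = kr 129,091.57

kr 129,091.57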